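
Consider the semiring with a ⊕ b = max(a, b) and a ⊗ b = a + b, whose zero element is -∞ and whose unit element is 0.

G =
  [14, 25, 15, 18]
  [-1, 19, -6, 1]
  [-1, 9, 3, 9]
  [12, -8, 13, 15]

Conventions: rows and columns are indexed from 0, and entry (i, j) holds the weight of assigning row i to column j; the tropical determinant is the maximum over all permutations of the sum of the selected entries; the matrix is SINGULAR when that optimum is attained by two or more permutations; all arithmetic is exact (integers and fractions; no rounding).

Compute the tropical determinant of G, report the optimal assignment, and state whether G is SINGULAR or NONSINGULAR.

σ = (0, 1, 2, 3): 14 + 19 + 3 + 15 = 51
σ = (0, 1, 3, 2): 14 + 19 + 9 + 13 = 55
σ = (0, 2, 1, 3): 14 + (-6) + 9 + 15 = 32
σ = (0, 2, 3, 1): 14 + (-6) + 9 + (-8) = 9
σ = (0, 3, 1, 2): 14 + 1 + 9 + 13 = 37
σ = (0, 3, 2, 1): 14 + 1 + 3 + (-8) = 10
σ = (1, 0, 2, 3): 25 + (-1) + 3 + 15 = 42
σ = (1, 0, 3, 2): 25 + (-1) + 9 + 13 = 46
σ = (1, 2, 0, 3): 25 + (-6) + (-1) + 15 = 33
σ = (1, 2, 3, 0): 25 + (-6) + 9 + 12 = 40
σ = (1, 3, 0, 2): 25 + 1 + (-1) + 13 = 38
σ = (1, 3, 2, 0): 25 + 1 + 3 + 12 = 41
σ = (2, 0, 1, 3): 15 + (-1) + 9 + 15 = 38
σ = (2, 0, 3, 1): 15 + (-1) + 9 + (-8) = 15
σ = (2, 1, 0, 3): 15 + 19 + (-1) + 15 = 48
σ = (2, 1, 3, 0): 15 + 19 + 9 + 12 = 55
σ = (2, 3, 0, 1): 15 + 1 + (-1) + (-8) = 7
σ = (2, 3, 1, 0): 15 + 1 + 9 + 12 = 37
σ = (3, 0, 1, 2): 18 + (-1) + 9 + 13 = 39
σ = (3, 0, 2, 1): 18 + (-1) + 3 + (-8) = 12
σ = (3, 1, 0, 2): 18 + 19 + (-1) + 13 = 49
σ = (3, 1, 2, 0): 18 + 19 + 3 + 12 = 52
σ = (3, 2, 0, 1): 18 + (-6) + (-1) + (-8) = 3
σ = (3, 2, 1, 0): 18 + (-6) + 9 + 12 = 33
Optimal value attained by: σ = (0, 1, 3, 2).
Answer: det⊕(G) = 55; verdict: SINGULAR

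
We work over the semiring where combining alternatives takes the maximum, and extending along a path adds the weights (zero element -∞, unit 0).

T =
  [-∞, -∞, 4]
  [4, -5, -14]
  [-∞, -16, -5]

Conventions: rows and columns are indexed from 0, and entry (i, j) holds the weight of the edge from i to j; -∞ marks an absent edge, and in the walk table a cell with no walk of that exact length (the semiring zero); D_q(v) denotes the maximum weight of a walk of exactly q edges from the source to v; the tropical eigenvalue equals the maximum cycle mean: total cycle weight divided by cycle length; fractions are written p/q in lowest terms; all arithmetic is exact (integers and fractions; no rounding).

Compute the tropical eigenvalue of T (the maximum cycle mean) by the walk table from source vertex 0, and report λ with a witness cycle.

q=0: [0, -∞, -∞]
q=1: [-∞, -∞, 4]
q=2: [-∞, -12, -1]
q=3: [-8, -17, -6]
Optimal cycle mean attained by: cycle 0->2->1->0, total 4 + (-16) + 4, length 3.
Answer: λ = -8/3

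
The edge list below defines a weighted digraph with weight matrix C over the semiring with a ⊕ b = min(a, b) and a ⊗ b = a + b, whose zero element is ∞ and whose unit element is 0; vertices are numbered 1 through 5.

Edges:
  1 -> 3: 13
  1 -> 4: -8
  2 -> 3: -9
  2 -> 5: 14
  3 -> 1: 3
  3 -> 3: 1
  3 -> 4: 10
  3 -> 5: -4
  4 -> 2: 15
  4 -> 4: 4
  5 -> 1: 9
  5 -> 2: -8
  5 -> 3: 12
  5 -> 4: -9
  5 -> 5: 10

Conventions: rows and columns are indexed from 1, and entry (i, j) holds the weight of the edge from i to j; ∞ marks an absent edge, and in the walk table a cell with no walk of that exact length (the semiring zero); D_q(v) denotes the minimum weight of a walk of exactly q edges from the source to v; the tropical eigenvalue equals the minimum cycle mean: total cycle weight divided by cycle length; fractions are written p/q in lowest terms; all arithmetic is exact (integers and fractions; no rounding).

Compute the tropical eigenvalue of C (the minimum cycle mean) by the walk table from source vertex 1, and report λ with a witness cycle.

q=0: [0, ∞, ∞, ∞, ∞]
q=1: [∞, ∞, 13, -8, ∞]
q=2: [16, 7, 14, -4, 9]
q=3: [17, 1, -2, 0, 10]
q=4: [1, 2, -8, 1, -6]
q=5: [-5, -14, -7, -15, -12]
Optimal cycle mean attained by: cycle 2->3->5->2, total (-9) + (-4) + (-8), length 3.
Answer: λ = -7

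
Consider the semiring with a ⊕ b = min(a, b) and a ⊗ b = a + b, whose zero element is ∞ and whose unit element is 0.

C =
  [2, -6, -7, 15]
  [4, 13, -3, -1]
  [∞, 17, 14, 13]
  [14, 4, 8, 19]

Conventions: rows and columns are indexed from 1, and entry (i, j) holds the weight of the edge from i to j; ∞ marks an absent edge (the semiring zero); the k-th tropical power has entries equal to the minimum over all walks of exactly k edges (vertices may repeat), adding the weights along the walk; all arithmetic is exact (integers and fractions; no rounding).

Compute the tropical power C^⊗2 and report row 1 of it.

C^⊗2:
  [-2, -4, -9, -7]
  [6, -2, -3, 10]
  [21, 17, 14, 16]
  [8, 8, 1, 3]
Answer: row 1 of C^⊗2 = [-2, -4, -9, -7]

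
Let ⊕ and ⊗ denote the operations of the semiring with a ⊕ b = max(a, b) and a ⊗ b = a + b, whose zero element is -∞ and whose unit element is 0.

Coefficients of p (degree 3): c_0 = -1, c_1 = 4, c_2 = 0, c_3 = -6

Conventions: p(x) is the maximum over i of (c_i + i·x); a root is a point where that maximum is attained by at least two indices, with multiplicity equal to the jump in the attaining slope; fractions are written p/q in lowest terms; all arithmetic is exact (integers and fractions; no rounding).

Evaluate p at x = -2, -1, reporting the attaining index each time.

p(-2) = max(-1+0·(-2)=-1, 4+1·(-2)=2, 0+2·(-2)=-4, -6+3·(-2)=-12) = 2 (attained by i=1)
p(-1) = max(-1+0·(-1)=-1, 4+1·(-1)=3, 0+2·(-1)=-2, -6+3·(-1)=-9) = 3 (attained by i=1)
Answer: p(-2) = 2; p(-1) = 3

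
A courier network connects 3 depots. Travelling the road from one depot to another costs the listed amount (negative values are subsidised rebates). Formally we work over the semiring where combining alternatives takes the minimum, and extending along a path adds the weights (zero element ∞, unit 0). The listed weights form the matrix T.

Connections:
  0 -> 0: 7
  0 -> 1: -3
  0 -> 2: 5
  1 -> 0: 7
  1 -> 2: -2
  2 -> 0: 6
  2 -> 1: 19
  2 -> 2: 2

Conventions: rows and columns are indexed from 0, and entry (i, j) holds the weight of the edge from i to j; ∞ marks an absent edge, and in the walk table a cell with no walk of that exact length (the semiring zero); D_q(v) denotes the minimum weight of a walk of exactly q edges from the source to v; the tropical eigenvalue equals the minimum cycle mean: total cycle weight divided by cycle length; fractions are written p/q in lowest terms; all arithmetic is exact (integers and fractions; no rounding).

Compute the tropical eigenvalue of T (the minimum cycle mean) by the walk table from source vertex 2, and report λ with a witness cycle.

q=0: [∞, ∞, 0]
q=1: [6, 19, 2]
q=2: [8, 3, 4]
q=3: [10, 5, 1]
Optimal cycle mean attained by: cycle 0->1->2->0, total (-3) + (-2) + 6, length 3.
Answer: λ = 1/3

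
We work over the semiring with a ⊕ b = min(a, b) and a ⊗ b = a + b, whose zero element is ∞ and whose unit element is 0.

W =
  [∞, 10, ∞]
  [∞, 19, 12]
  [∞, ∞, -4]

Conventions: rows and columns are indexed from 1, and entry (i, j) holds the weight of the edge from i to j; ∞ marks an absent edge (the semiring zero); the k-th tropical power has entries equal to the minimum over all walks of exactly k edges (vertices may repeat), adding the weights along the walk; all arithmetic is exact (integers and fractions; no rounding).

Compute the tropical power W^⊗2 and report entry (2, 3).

W^⊗2:
  [∞, 29, 22]
  [∞, 38, 8]
  [∞, ∞, -8]
Key observation: the optimum is the walk 2->3->3, with weight 12 + (-4) = 8.
Optimal value attained by: walk 2->3->3.
Answer: (W^⊗2)[2][3] = 8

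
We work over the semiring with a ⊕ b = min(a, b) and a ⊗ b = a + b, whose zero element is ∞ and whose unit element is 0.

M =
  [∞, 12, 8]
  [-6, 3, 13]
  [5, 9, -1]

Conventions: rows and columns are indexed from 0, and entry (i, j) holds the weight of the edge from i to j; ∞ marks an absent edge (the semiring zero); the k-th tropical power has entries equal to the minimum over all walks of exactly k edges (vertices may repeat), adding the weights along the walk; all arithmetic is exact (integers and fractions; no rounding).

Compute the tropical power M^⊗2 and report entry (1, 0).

M^⊗2:
  [6, 15, 7]
  [-3, 6, 2]
  [3, 8, -2]
Key observation: the optimum is the walk 1->1->0, with weight 3 + (-6) = -3.
Optimal value attained by: walk 1->1->0.
Answer: (M^⊗2)[1][0] = -3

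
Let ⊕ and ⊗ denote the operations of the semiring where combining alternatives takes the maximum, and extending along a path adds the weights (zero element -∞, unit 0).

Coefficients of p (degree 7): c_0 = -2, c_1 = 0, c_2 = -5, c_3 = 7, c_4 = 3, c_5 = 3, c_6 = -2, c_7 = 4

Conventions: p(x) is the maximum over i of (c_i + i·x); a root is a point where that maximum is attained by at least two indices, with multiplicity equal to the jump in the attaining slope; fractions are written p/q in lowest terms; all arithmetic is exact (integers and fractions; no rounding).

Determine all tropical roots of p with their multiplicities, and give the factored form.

hull edge (i=0, c=-2) to (i=3, c=7): slope 3, span 3
hull edge (i=3, c=7) to (i=7, c=4): slope -3/4, span 4
Factored form: p(x) = 4 ⊗ (x ⊕ (-3)) ⊗ (x ⊕ (-3)) ⊗ (x ⊕ (-3)) ⊗ (x ⊕ 3/4) ⊗ (x ⊕ 3/4) ⊗ (x ⊕ 3/4) ⊗ (x ⊕ 3/4)
Answer: roots = -3 (mult 3), 3/4 (mult 4)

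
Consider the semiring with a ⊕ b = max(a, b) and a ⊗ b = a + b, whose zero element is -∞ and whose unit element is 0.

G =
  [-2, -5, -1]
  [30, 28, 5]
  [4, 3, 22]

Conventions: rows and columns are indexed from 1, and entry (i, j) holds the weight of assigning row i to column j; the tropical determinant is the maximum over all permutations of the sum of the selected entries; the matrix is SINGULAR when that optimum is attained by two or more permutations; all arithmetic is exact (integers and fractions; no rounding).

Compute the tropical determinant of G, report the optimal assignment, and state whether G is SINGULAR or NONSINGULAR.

σ = (1, 2, 3): (-2) + 28 + 22 = 48
σ = (1, 3, 2): (-2) + 5 + 3 = 6
σ = (2, 1, 3): (-5) + 30 + 22 = 47
σ = (2, 3, 1): (-5) + 5 + 4 = 4
σ = (3, 1, 2): (-1) + 30 + 3 = 32
σ = (3, 2, 1): (-1) + 28 + 4 = 31
Optimal value attained by: σ = (1, 2, 3).
Answer: det⊕(G) = 48; verdict: NONSINGULAR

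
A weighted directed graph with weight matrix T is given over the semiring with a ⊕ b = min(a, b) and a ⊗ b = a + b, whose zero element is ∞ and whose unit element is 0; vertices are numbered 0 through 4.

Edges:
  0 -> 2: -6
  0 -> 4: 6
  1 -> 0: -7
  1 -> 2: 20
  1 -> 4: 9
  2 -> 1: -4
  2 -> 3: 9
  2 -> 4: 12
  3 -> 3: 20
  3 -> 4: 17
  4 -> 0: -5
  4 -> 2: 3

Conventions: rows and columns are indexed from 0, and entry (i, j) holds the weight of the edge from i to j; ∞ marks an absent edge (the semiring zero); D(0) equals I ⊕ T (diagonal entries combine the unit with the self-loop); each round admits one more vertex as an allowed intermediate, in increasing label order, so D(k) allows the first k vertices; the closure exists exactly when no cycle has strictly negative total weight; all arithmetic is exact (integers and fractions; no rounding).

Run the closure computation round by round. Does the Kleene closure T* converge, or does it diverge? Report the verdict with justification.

D(0):
  [0, ∞, -6, ∞, 6]
  [-7, 0, 20, ∞, 9]
  [∞, -4, 0, 9, 12]
  [∞, ∞, ∞, 0, 17]
  [-5, ∞, 3, ∞, 0]
D(1):
  [0, ∞, -6, ∞, 6]
  [-7, 0, -13, ∞, -1]
  [∞, -4, 0, 9, 12]
  [∞, ∞, ∞, 0, 17]
  [-5, ∞, -11, ∞, 0]
Detection: at round 2, diagonal entry (2, 2) turns strictly negative.
Key observation: the cycle 2->1->0->2 has total weight (-4) + (-7) + (-6), which is strictly negative.
Answer: DIVERGES — negative cycle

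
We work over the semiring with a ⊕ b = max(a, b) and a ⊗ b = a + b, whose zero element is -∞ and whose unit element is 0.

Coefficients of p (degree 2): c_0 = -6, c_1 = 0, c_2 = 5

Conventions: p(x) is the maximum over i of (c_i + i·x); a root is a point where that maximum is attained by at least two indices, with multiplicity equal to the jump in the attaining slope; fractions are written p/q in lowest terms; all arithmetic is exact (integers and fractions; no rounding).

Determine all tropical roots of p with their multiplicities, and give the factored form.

hull edge (i=0, c=-6) to (i=1, c=0): slope 6, span 1
hull edge (i=1, c=0) to (i=2, c=5): slope 5, span 1
Factored form: p(x) = 5 ⊗ (x ⊕ (-6)) ⊗ (x ⊕ (-5))
Answer: roots = -6 (mult 1), -5 (mult 1)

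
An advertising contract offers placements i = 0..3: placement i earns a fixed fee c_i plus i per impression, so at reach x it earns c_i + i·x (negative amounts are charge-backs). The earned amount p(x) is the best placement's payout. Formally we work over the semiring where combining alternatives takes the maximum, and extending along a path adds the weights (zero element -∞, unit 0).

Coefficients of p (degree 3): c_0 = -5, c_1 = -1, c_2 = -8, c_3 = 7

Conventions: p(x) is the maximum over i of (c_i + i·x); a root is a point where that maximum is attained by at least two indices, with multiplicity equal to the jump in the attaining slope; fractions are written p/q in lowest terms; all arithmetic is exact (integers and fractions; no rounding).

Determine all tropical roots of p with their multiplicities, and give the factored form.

hull edge (i=0, c=-5) to (i=3, c=7): slope 4, span 3
Factored form: p(x) = 7 ⊗ (x ⊕ (-4)) ⊗ (x ⊕ (-4)) ⊗ (x ⊕ (-4))
Answer: roots = -4 (mult 3)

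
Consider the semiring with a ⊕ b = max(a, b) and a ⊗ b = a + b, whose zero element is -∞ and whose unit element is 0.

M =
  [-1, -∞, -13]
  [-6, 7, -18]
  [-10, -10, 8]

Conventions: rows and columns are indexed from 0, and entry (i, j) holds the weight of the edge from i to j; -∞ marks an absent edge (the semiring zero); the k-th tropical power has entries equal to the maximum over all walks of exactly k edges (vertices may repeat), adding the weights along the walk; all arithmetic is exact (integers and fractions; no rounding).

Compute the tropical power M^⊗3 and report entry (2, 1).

M^⊗2:
  [-2, -23, -5]
  [1, 14, -10]
  [-2, -2, 16]
M^⊗3:
  [-3, -15, 3]
  [8, 21, -2]
  [6, 6, 24]
Key observation: the optimum is the walk 2->2->2->1, with weight 8 + 8 + (-10) = 6.
Optimal value attained by: walk 2->2->2->1.
Answer: (M^⊗3)[2][1] = 6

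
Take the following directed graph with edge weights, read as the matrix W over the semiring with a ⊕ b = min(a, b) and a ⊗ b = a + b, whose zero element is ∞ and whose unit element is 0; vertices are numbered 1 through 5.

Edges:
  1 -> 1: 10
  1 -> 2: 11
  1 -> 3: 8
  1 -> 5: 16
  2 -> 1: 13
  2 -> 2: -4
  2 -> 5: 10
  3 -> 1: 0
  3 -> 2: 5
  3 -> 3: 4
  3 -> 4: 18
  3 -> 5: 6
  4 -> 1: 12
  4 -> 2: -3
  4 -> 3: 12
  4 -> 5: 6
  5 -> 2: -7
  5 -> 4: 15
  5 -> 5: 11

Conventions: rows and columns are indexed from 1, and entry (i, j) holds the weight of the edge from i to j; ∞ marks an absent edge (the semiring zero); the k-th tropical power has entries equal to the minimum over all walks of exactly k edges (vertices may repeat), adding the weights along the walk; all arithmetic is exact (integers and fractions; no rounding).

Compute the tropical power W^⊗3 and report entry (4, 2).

W^⊗2:
  [8, 7, 12, 26, 14]
  [9, -8, 21, 25, 6]
  [4, -1, 8, 21, 10]
  [10, -7, 16, 21, 7]
  [6, -11, 27, 26, 3]
W^⊗3:
  [12, 3, 16, 29, 17]
  [5, -12, 17, 21, 2]
  [8, -5, 12, 25, 9]
  [6, -11, 18, 22, 3]
  [2, -15, 14, 18, -1]
Key observation: the optimum is the walk 4->2->2->2, with weight (-3) + (-4) + (-4) = -11.
Optimal value attained by: walk 4->2->2->2.
Answer: (W^⊗3)[4][2] = -11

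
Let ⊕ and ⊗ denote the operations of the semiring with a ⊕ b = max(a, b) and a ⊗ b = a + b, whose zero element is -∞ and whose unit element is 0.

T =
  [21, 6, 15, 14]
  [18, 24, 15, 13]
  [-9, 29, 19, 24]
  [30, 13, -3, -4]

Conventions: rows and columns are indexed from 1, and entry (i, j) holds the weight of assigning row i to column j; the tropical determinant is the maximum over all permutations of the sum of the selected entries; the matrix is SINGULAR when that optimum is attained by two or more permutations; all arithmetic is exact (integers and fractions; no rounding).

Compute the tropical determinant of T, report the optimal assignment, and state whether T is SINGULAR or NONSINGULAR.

σ = (1, 2, 3, 4): 21 + 24 + 19 + (-4) = 60
σ = (1, 2, 4, 3): 21 + 24 + 24 + (-3) = 66
σ = (1, 3, 2, 4): 21 + 15 + 29 + (-4) = 61
σ = (1, 3, 4, 2): 21 + 15 + 24 + 13 = 73
σ = (1, 4, 2, 3): 21 + 13 + 29 + (-3) = 60
σ = (1, 4, 3, 2): 21 + 13 + 19 + 13 = 66
σ = (2, 1, 3, 4): 6 + 18 + 19 + (-4) = 39
σ = (2, 1, 4, 3): 6 + 18 + 24 + (-3) = 45
σ = (2, 3, 1, 4): 6 + 15 + (-9) + (-4) = 8
σ = (2, 3, 4, 1): 6 + 15 + 24 + 30 = 75
σ = (2, 4, 1, 3): 6 + 13 + (-9) + (-3) = 7
σ = (2, 4, 3, 1): 6 + 13 + 19 + 30 = 68
σ = (3, 1, 2, 4): 15 + 18 + 29 + (-4) = 58
σ = (3, 1, 4, 2): 15 + 18 + 24 + 13 = 70
σ = (3, 2, 1, 4): 15 + 24 + (-9) + (-4) = 26
σ = (3, 2, 4, 1): 15 + 24 + 24 + 30 = 93
σ = (3, 4, 1, 2): 15 + 13 + (-9) + 13 = 32
σ = (3, 4, 2, 1): 15 + 13 + 29 + 30 = 87
σ = (4, 1, 2, 3): 14 + 18 + 29 + (-3) = 58
σ = (4, 1, 3, 2): 14 + 18 + 19 + 13 = 64
σ = (4, 2, 1, 3): 14 + 24 + (-9) + (-3) = 26
σ = (4, 2, 3, 1): 14 + 24 + 19 + 30 = 87
σ = (4, 3, 1, 2): 14 + 15 + (-9) + 13 = 33
σ = (4, 3, 2, 1): 14 + 15 + 29 + 30 = 88
Optimal value attained by: σ = (3, 2, 4, 1).
Answer: det⊕(T) = 93; verdict: NONSINGULAR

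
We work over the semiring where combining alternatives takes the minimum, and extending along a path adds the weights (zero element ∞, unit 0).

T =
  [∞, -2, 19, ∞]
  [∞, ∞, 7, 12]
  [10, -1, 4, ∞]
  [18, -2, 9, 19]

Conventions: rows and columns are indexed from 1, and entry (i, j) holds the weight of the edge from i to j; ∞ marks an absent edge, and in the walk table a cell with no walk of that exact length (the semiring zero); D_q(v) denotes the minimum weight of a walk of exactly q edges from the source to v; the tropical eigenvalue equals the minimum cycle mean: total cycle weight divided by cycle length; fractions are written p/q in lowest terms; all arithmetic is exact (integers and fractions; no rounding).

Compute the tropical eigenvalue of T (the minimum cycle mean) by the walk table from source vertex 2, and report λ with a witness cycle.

q=0: [∞, 0, ∞, ∞]
q=1: [∞, ∞, 7, 12]
q=2: [17, 6, 11, 31]
q=3: [21, 10, 13, 18]
q=4: [23, 12, 17, 22]
Optimal cycle mean attained by: cycle 2->3->2, total 7 + (-1), length 2.
Answer: λ = 3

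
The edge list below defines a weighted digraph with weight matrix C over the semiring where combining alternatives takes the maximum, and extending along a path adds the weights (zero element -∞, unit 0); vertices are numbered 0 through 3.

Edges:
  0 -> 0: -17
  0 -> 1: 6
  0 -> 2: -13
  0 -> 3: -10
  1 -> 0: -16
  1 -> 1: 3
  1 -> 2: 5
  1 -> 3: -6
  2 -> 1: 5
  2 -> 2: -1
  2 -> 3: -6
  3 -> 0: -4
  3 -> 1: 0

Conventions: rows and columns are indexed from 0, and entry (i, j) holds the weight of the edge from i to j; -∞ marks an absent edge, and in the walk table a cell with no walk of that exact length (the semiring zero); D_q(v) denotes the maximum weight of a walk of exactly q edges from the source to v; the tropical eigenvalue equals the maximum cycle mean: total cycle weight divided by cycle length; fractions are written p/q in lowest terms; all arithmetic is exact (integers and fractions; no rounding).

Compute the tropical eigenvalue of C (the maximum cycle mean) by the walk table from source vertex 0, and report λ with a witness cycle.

q=0: [0, -∞, -∞, -∞]
q=1: [-17, 6, -13, -10]
q=2: [-10, 9, 11, 0]
q=3: [-4, 16, 14, 5]
q=4: [1, 19, 21, 10]
Optimal cycle mean attained by: cycle 1->2->1, total 5 + 5, length 2.
Answer: λ = 5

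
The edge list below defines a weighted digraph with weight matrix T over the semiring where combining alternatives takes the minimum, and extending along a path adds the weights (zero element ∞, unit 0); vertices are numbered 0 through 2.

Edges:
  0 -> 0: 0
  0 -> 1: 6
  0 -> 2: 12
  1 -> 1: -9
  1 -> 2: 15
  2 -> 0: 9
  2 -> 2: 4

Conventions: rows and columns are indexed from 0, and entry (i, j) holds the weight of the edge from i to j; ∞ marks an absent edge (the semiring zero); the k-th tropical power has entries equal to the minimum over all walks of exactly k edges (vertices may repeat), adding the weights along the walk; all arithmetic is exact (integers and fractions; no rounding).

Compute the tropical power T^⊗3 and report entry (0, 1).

T^⊗2:
  [0, -3, 12]
  [24, -18, 6]
  [9, 15, 8]
T^⊗3:
  [0, -12, 12]
  [15, -27, -3]
  [9, 6, 12]
Key observation: the optimum is the walk 0->1->1->1, with weight 6 + (-9) + (-9) = -12.
Optimal value attained by: walk 0->1->1->1.
Answer: (T^⊗3)[0][1] = -12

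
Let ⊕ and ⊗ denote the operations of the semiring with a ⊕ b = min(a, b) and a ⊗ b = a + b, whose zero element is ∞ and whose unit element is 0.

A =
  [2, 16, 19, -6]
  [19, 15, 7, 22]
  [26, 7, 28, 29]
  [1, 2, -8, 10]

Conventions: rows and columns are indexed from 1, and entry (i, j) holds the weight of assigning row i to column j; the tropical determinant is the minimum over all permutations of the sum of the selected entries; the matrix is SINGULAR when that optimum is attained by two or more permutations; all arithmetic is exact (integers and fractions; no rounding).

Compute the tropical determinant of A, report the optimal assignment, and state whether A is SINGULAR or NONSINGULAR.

σ = (1, 2, 3, 4): 2 + 15 + 28 + 10 = 55
σ = (1, 2, 4, 3): 2 + 15 + 29 + (-8) = 38
σ = (1, 3, 2, 4): 2 + 7 + 7 + 10 = 26
σ = (1, 3, 4, 2): 2 + 7 + 29 + 2 = 40
σ = (1, 4, 2, 3): 2 + 22 + 7 + (-8) = 23
σ = (1, 4, 3, 2): 2 + 22 + 28 + 2 = 54
σ = (2, 1, 3, 4): 16 + 19 + 28 + 10 = 73
σ = (2, 1, 4, 3): 16 + 19 + 29 + (-8) = 56
σ = (2, 3, 1, 4): 16 + 7 + 26 + 10 = 59
σ = (2, 3, 4, 1): 16 + 7 + 29 + 1 = 53
σ = (2, 4, 1, 3): 16 + 22 + 26 + (-8) = 56
σ = (2, 4, 3, 1): 16 + 22 + 28 + 1 = 67
σ = (3, 1, 2, 4): 19 + 19 + 7 + 10 = 55
σ = (3, 1, 4, 2): 19 + 19 + 29 + 2 = 69
σ = (3, 2, 1, 4): 19 + 15 + 26 + 10 = 70
σ = (3, 2, 4, 1): 19 + 15 + 29 + 1 = 64
σ = (3, 4, 1, 2): 19 + 22 + 26 + 2 = 69
σ = (3, 4, 2, 1): 19 + 22 + 7 + 1 = 49
σ = (4, 1, 2, 3): (-6) + 19 + 7 + (-8) = 12
σ = (4, 1, 3, 2): (-6) + 19 + 28 + 2 = 43
σ = (4, 2, 1, 3): (-6) + 15 + 26 + (-8) = 27
σ = (4, 2, 3, 1): (-6) + 15 + 28 + 1 = 38
σ = (4, 3, 1, 2): (-6) + 7 + 26 + 2 = 29
σ = (4, 3, 2, 1): (-6) + 7 + 7 + 1 = 9
Optimal value attained by: σ = (4, 3, 2, 1).
Answer: det⊕(A) = 9; verdict: NONSINGULAR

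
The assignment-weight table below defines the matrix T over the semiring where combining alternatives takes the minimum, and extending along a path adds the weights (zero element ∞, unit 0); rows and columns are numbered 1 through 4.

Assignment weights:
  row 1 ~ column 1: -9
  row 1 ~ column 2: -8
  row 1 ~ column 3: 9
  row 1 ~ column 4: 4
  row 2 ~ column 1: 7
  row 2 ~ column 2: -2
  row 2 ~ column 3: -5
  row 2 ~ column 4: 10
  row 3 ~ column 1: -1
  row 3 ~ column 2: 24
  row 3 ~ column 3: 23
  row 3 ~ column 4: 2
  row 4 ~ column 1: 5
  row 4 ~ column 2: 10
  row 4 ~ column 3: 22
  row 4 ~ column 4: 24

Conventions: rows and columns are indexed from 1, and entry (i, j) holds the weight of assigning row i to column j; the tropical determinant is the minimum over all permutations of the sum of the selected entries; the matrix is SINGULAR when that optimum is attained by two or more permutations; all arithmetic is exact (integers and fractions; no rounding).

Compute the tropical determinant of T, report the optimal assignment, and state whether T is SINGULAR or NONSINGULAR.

σ = (1, 2, 3, 4): (-9) + (-2) + 23 + 24 = 36
σ = (1, 2, 4, 3): (-9) + (-2) + 2 + 22 = 13
σ = (1, 3, 2, 4): (-9) + (-5) + 24 + 24 = 34
σ = (1, 3, 4, 2): (-9) + (-5) + 2 + 10 = -2
σ = (1, 4, 2, 3): (-9) + 10 + 24 + 22 = 47
σ = (1, 4, 3, 2): (-9) + 10 + 23 + 10 = 34
σ = (2, 1, 3, 4): (-8) + 7 + 23 + 24 = 46
σ = (2, 1, 4, 3): (-8) + 7 + 2 + 22 = 23
σ = (2, 3, 1, 4): (-8) + (-5) + (-1) + 24 = 10
σ = (2, 3, 4, 1): (-8) + (-5) + 2 + 5 = -6
σ = (2, 4, 1, 3): (-8) + 10 + (-1) + 22 = 23
σ = (2, 4, 3, 1): (-8) + 10 + 23 + 5 = 30
σ = (3, 1, 2, 4): 9 + 7 + 24 + 24 = 64
σ = (3, 1, 4, 2): 9 + 7 + 2 + 10 = 28
σ = (3, 2, 1, 4): 9 + (-2) + (-1) + 24 = 30
σ = (3, 2, 4, 1): 9 + (-2) + 2 + 5 = 14
σ = (3, 4, 1, 2): 9 + 10 + (-1) + 10 = 28
σ = (3, 4, 2, 1): 9 + 10 + 24 + 5 = 48
σ = (4, 1, 2, 3): 4 + 7 + 24 + 22 = 57
σ = (4, 1, 3, 2): 4 + 7 + 23 + 10 = 44
σ = (4, 2, 1, 3): 4 + (-2) + (-1) + 22 = 23
σ = (4, 2, 3, 1): 4 + (-2) + 23 + 5 = 30
σ = (4, 3, 1, 2): 4 + (-5) + (-1) + 10 = 8
σ = (4, 3, 2, 1): 4 + (-5) + 24 + 5 = 28
Optimal value attained by: σ = (2, 3, 4, 1).
Answer: det⊕(T) = -6; verdict: NONSINGULAR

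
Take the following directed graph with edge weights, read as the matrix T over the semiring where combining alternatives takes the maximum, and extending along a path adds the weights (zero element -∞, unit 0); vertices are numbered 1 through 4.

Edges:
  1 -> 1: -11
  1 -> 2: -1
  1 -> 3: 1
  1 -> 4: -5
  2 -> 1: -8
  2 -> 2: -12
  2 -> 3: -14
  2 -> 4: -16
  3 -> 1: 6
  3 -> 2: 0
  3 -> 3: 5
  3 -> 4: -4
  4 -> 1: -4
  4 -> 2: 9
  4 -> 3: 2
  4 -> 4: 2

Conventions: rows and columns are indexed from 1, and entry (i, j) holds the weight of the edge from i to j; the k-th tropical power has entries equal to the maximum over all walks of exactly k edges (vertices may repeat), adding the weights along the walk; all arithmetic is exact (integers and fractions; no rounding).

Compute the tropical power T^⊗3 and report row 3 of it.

T^⊗2:
  [7, 4, 6, -3]
  [-8, -7, -7, -13]
  [11, 5, 10, 1]
  [8, 11, 7, 4]
T^⊗3:
  [12, 6, 11, 2]
  [-1, -4, -2, -11]
  [16, 10, 15, 6]
  [13, 13, 12, 6]
Answer: row 3 of T^⊗3 = [16, 10, 15, 6]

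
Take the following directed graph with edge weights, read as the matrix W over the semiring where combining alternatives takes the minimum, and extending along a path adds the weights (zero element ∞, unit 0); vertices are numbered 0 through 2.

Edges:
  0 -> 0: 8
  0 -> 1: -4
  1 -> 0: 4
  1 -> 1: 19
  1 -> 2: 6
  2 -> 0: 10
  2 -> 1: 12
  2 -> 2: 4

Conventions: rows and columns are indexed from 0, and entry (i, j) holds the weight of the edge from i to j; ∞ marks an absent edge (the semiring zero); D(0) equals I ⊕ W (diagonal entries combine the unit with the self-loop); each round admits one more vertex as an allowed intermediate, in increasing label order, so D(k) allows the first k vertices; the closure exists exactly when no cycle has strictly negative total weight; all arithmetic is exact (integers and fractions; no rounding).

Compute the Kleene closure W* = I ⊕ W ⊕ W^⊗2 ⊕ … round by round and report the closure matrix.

D(0):
  [0, -4, ∞]
  [4, 0, 6]
  [10, 12, 0]
D(1):
  [0, -4, ∞]
  [4, 0, 6]
  [10, 6, 0]
D(2):
  [0, -4, 2]
  [4, 0, 6]
  [10, 6, 0]
D(3):
  [0, -4, 2]
  [4, 0, 6]
  [10, 6, 0]
Answer: W* = [[0, -4, 2], [4, 0, 6], [10, 6, 0]]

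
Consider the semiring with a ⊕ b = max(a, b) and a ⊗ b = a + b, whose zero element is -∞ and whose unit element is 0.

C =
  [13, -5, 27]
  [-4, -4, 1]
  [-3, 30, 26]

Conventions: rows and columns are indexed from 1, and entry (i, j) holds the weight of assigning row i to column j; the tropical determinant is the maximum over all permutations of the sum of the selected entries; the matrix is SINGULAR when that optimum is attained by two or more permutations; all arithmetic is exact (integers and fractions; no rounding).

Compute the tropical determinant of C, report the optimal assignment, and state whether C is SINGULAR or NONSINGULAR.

σ = (1, 2, 3): 13 + (-4) + 26 = 35
σ = (1, 3, 2): 13 + 1 + 30 = 44
σ = (2, 1, 3): (-5) + (-4) + 26 = 17
σ = (2, 3, 1): (-5) + 1 + (-3) = -7
σ = (3, 1, 2): 27 + (-4) + 30 = 53
σ = (3, 2, 1): 27 + (-4) + (-3) = 20
Optimal value attained by: σ = (3, 1, 2).
Answer: det⊕(C) = 53; verdict: NONSINGULAR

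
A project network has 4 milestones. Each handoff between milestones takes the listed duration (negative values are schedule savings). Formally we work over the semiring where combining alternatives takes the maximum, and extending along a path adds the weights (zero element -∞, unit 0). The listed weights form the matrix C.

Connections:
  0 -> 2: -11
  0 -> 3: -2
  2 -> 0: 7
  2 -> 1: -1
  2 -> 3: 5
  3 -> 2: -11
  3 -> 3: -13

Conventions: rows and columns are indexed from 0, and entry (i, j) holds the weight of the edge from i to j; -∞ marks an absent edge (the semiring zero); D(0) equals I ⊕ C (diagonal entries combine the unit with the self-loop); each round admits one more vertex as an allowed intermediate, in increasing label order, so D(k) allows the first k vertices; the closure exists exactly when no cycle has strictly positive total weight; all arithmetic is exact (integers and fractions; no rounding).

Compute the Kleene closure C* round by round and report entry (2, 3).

D(0):
  [0, -∞, -11, -2]
  [-∞, 0, -∞, -∞]
  [7, -1, 0, 5]
  [-∞, -∞, -11, 0]
D(1):
  [0, -∞, -11, -2]
  [-∞, 0, -∞, -∞]
  [7, -1, 0, 5]
  [-∞, -∞, -11, 0]
D(2):
  [0, -∞, -11, -2]
  [-∞, 0, -∞, -∞]
  [7, -1, 0, 5]
  [-∞, -∞, -11, 0]
D(3):
  [0, -12, -11, -2]
  [-∞, 0, -∞, -∞]
  [7, -1, 0, 5]
  [-4, -12, -11, 0]
D(4):
  [0, -12, -11, -2]
  [-∞, 0, -∞, -∞]
  [7, -1, 0, 5]
  [-4, -12, -11, 0]
Answer: C*[2][3] = 5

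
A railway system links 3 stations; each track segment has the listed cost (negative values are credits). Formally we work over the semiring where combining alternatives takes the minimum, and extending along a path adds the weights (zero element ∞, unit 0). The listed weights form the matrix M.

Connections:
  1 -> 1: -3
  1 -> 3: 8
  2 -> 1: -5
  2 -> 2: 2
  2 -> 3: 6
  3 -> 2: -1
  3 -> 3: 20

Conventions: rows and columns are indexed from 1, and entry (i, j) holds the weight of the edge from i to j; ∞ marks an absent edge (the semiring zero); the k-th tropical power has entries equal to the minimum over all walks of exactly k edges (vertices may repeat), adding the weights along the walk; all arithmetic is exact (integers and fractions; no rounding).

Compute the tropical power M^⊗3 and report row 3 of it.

M^⊗2:
  [-6, 7, 5]
  [-8, 4, 3]
  [-6, 1, 5]
M^⊗3:
  [-9, 4, 2]
  [-11, 2, 0]
  [-9, 3, 2]
Answer: row 3 of M^⊗3 = [-9, 3, 2]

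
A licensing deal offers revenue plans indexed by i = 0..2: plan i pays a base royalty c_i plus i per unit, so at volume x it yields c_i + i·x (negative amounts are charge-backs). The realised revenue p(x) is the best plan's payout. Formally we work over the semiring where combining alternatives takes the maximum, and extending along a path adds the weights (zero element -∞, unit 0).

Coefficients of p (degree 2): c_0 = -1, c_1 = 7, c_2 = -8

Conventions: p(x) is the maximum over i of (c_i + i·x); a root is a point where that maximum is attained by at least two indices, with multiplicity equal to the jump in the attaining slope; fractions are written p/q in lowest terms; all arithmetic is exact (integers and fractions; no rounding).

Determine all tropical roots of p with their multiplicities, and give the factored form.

hull edge (i=0, c=-1) to (i=1, c=7): slope 8, span 1
hull edge (i=1, c=7) to (i=2, c=-8): slope -15, span 1
Factored form: p(x) = -8 ⊗ (x ⊕ (-8)) ⊗ (x ⊕ 15)
Answer: roots = -8 (mult 1), 15 (mult 1)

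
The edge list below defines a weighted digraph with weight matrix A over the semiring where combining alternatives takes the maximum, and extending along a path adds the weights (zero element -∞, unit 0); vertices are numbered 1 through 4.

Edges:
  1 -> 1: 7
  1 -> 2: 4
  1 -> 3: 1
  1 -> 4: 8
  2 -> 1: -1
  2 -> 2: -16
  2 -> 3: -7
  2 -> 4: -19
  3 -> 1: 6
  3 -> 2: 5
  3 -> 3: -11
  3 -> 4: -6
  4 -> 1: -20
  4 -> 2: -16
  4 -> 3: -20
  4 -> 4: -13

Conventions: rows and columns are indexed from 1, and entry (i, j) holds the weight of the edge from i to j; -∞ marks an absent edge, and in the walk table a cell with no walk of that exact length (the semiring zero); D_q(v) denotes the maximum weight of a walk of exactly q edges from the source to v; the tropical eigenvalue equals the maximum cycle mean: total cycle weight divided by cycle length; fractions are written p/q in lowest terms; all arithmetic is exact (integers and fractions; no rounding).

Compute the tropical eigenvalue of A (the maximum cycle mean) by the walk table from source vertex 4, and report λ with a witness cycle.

q=0: [-∞, -∞, -∞, 0]
q=1: [-20, -16, -20, -13]
q=2: [-13, -15, -19, -12]
q=3: [-6, -9, -12, -5]
q=4: [1, -2, -5, 2]
Optimal cycle mean attained by: cycle 1->1, total 7, length 1.
Answer: λ = 7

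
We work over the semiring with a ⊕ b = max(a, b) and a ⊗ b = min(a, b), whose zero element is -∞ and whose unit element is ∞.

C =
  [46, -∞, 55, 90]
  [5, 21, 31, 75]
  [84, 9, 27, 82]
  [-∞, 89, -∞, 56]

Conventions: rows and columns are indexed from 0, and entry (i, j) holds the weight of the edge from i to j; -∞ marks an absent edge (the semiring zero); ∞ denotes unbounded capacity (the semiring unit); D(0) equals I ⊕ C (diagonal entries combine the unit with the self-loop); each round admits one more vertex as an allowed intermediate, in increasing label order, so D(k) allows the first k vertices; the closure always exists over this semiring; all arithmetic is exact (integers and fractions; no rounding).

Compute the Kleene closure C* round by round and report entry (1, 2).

D(0):
  [∞, -∞, 55, 90]
  [5, ∞, 31, 75]
  [84, 9, ∞, 82]
  [-∞, 89, -∞, ∞]
D(1):
  [∞, -∞, 55, 90]
  [5, ∞, 31, 75]
  [84, 9, ∞, 84]
  [-∞, 89, -∞, ∞]
D(2):
  [∞, -∞, 55, 90]
  [5, ∞, 31, 75]
  [84, 9, ∞, 84]
  [5, 89, 31, ∞]
D(3):
  [∞, 9, 55, 90]
  [31, ∞, 31, 75]
  [84, 9, ∞, 84]
  [31, 89, 31, ∞]
D(4):
  [∞, 89, 55, 90]
  [31, ∞, 31, 75]
  [84, 84, ∞, 84]
  [31, 89, 31, ∞]
Answer: C*[1][2] = 31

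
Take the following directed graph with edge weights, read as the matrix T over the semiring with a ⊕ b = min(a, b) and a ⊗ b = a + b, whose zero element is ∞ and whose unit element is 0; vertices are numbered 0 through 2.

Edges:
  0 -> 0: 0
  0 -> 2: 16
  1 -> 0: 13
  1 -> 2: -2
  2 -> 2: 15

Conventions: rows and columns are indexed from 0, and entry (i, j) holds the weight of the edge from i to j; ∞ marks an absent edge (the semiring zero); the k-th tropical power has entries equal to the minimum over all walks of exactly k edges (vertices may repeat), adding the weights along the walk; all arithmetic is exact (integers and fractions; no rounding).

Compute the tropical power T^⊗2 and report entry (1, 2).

T^⊗2:
  [0, ∞, 16]
  [13, ∞, 13]
  [∞, ∞, 30]
Key observation: the optimum is the walk 1->2->2, with weight (-2) + 15 = 13.
Optimal value attained by: walk 1->2->2.
Answer: (T^⊗2)[1][2] = 13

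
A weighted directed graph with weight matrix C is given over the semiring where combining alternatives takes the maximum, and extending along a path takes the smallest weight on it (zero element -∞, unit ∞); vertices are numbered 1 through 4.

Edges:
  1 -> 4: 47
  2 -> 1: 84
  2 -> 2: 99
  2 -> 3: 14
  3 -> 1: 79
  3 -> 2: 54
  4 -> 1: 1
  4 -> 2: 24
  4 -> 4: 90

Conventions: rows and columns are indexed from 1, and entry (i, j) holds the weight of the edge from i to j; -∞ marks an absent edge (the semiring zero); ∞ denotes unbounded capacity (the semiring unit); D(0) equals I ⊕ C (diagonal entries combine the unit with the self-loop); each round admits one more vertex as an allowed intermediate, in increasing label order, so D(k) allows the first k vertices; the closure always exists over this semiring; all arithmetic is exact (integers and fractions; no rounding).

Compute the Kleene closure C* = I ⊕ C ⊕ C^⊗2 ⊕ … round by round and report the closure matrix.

D(0):
  [∞, -∞, -∞, 47]
  [84, ∞, 14, -∞]
  [79, 54, ∞, -∞]
  [1, 24, -∞, ∞]
D(1):
  [∞, -∞, -∞, 47]
  [84, ∞, 14, 47]
  [79, 54, ∞, 47]
  [1, 24, -∞, ∞]
D(2):
  [∞, -∞, -∞, 47]
  [84, ∞, 14, 47]
  [79, 54, ∞, 47]
  [24, 24, 14, ∞]
D(3):
  [∞, -∞, -∞, 47]
  [84, ∞, 14, 47]
  [79, 54, ∞, 47]
  [24, 24, 14, ∞]
D(4):
  [∞, 24, 14, 47]
  [84, ∞, 14, 47]
  [79, 54, ∞, 47]
  [24, 24, 14, ∞]
Answer: C* = [[∞, 24, 14, 47], [84, ∞, 14, 47], [79, 54, ∞, 47], [24, 24, 14, ∞]]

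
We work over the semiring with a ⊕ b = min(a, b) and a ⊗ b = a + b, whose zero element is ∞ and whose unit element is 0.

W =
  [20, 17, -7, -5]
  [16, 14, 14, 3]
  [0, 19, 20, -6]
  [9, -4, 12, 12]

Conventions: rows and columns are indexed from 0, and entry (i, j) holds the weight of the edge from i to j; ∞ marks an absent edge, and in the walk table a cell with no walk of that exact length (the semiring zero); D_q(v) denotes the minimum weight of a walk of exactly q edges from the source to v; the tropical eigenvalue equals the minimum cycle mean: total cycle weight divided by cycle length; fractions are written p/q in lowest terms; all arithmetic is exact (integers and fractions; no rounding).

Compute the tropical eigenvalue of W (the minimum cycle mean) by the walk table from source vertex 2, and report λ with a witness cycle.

q=0: [∞, ∞, 0, ∞]
q=1: [0, 19, 20, -6]
q=2: [3, -10, -7, -5]
q=3: [-7, -9, -4, -13]
q=4: [-4, -17, -14, -12]
Optimal cycle mean attained by: cycle 0->2->0, total (-7) + 0, length 2.
Answer: λ = -7/2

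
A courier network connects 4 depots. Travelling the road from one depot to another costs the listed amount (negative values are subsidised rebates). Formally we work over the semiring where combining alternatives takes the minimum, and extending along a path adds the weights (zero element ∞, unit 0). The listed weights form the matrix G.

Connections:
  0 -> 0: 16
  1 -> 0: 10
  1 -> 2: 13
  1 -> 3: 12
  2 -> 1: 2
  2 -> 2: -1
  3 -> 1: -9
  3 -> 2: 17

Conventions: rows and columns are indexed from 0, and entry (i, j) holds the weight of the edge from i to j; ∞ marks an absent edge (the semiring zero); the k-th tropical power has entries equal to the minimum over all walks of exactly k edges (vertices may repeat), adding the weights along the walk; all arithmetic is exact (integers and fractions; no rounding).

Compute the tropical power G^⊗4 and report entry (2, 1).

G^⊗2:
  [32, ∞, ∞, ∞]
  [26, 3, 12, ∞]
  [12, 1, -2, 14]
  [1, 19, 4, 3]
G^⊗3:
  [48, ∞, ∞, ∞]
  [13, 14, 11, 15]
  [11, 0, -3, 13]
  [17, -6, 3, 31]
G^⊗4:
  [64, ∞, ∞, ∞]
  [24, 6, 10, 26]
  [10, -1, -4, 12]
  [4, 5, 2, 6]
Key observation: the optimum is the walk 2->2->2->2->1, with weight (-1) + (-1) + (-1) + 2 = -1.
Optimal value attained by: walk 2->2->2->2->1.
Answer: (G^⊗4)[2][1] = -1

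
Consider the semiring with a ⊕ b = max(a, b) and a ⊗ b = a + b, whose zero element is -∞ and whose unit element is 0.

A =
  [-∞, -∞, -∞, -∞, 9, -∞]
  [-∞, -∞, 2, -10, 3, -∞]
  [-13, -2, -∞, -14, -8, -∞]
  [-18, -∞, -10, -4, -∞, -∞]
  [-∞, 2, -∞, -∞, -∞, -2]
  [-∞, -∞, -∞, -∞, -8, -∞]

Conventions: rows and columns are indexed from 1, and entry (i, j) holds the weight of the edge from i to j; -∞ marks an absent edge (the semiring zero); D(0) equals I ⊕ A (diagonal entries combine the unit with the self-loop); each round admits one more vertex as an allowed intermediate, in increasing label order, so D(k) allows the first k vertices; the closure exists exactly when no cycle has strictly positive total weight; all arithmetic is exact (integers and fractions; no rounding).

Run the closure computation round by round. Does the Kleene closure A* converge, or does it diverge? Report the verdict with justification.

D(0):
  [0, -∞, -∞, -∞, 9, -∞]
  [-∞, 0, 2, -10, 3, -∞]
  [-13, -2, 0, -14, -8, -∞]
  [-18, -∞, -10, 0, -∞, -∞]
  [-∞, 2, -∞, -∞, 0, -2]
  [-∞, -∞, -∞, -∞, -8, 0]
D(1):
  [0, -∞, -∞, -∞, 9, -∞]
  [-∞, 0, 2, -10, 3, -∞]
  [-13, -2, 0, -14, -4, -∞]
  [-18, -∞, -10, 0, -9, -∞]
  [-∞, 2, -∞, -∞, 0, -2]
  [-∞, -∞, -∞, -∞, -8, 0]
Detection: at round 2, diagonal entry (5, 5) turns strictly positive.
Key observation: the cycle 5->2->5 has total weight 2 + 3, which is strictly positive.
Answer: DIVERGES — positive cycle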